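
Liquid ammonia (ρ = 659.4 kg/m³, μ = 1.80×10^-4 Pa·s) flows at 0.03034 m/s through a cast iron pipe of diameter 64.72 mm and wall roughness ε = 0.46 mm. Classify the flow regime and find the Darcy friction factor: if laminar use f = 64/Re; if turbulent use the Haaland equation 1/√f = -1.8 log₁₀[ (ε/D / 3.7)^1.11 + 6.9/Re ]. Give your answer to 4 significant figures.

f ≈ 0.04185

Re = ρVD/μ = 659.4·0.03034·0.06472/0.00018 = 7193.
Re > 4000 → turbulent. ε/D = 0.00046/0.06472 = 0.00711; Haaland: 1/√f = -1.8 log₁₀[0.000965 + 0.000959] = 4.888, so f = 0.04185.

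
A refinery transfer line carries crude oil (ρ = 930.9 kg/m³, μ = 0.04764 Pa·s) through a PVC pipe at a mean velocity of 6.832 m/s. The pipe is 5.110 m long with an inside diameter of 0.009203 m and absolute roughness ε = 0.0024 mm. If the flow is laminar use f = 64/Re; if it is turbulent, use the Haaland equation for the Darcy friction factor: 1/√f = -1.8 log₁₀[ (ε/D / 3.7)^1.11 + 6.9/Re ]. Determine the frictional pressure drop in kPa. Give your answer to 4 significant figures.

ΔP ≈ 628.4 kPa

Reynolds number Re = ρVD/μ = 930.9 · 6.832 · 0.009203 / 0.0476 = 1229.
Re < 2300 → laminar flow, so f = 64/Re = 64/1229 = 0.05209 (the turbulent correlation is not needed).
Darcy-Weisbach: ΔP = f(L/D)(ρV²/2) = 0.05209·(5.11/0.009203)·(930.9·6.832²/2) = 0.05209·555.3·2.173e+04 = 6.284e+05 Pa.
ΔP = 6.284e+05 Pa = 628.4 kPa.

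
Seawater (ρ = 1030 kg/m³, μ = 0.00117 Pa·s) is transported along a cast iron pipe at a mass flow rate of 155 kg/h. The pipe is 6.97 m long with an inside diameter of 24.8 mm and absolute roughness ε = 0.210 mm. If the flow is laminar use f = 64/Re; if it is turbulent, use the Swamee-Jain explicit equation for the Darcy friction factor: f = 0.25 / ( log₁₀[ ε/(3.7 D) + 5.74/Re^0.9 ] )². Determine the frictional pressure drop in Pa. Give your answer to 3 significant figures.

ΔP ≈ 36.7 Pa

ṁ = 155 kg/h = 155/3600 = 0.04306 kg/s.
A = πD²/4 = π(0.0248)²/4 = 0.0004831 m²; mean velocity V = ṁ/(ρA) = 0.04306/(1030 · 0.0004831) = 0.08654 m/s.
Reynolds number Re = ρVD/μ = 1030 · 0.08654 · 0.0248 / 0.00117 = 1889.
Re < 2300 → laminar flow, so f = 64/Re = 64/1889 = 0.03387 (the turbulent correlation is not needed).
Darcy-Weisbach: ΔP = f(L/D)(ρV²/2) = 0.03387·(6.97/0.0248)·(1030·0.08654²/2) = 0.03387·281·3.857 = 36.72 Pa.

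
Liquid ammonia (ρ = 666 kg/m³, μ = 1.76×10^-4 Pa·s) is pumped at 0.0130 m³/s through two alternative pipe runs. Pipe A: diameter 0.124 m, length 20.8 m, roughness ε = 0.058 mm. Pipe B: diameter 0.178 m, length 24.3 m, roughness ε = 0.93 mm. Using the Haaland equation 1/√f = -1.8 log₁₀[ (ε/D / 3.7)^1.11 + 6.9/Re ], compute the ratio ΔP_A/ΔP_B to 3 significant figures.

ΔP_A/ΔP_B ≈ 2.91

Pipe A: V = Q/A = 0.013/0.01208 = 1.076 m/s; Re = 5.051e+05; ε/D = 0.000468; Haaland → f = 0.01736; ΔP_A = f(L/D)(ρV²/2) = 1124 Pa.
Pipe B: V = Q/A = 0.013/0.02488 = 0.5224 m/s; Re = 3.519e+05; ε/D = 0.00522; Haaland → f = 0.03108; ΔP_B = f(L/D)(ρV²/2) = 385.6 Pa.
ΔP_A/ΔP_B = 1124/385.6 = 2.91.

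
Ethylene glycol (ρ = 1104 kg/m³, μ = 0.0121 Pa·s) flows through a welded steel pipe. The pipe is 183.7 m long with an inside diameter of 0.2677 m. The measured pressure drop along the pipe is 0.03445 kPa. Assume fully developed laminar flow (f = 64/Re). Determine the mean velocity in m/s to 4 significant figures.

V ≈ 0.03471 m/s

For laminar flow, f = 64/Re with Re = ρVD/μ, so Darcy-Weisbach reduces to ΔP = 32μLV/D². Solving for V: V = ΔP·D²/(32μL) = 34.45·(0.2677)²/(32·0.0121·183.7) = 0.03471 m/s.
Check: Re = ρVD/μ = 1104·0.03471·0.2677/0.0121 = 847.8 < 2300, so the laminar assumption holds.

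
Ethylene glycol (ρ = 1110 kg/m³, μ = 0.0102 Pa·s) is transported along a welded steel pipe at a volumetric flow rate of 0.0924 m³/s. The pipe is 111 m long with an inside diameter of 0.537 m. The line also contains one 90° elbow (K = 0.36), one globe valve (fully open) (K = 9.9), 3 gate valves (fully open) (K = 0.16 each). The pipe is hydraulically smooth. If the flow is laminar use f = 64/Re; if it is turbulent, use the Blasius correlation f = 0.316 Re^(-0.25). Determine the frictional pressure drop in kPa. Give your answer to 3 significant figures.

ΔP ≈ 1.48 kPa

Cross-sectional area A = πD²/4 = π(0.537)²/4 = 0.2265 m²; mean velocity V = Q/A = 0.0924/0.2265 = 0.408 m/s.
Reynolds number Re = ρVD/μ = 1110 · 0.408 · 0.537 / 0.0102 = 2.384e+04.
Re > 4000 → turbulent. Smooth-pipe (Blasius): f = 0.316 Re^(-0.25) = 0.316/(2.384e+04)^0.25 = 0.02543.
Total minor-loss coefficient ΣK = 1·0.36 + 1·9.9 + 3·0.16 = 10.7.
ΔP = [f·L/D + ΣK]·(ρV²/2) = [0.02543·111/0.537 + 10.7]·(1110·0.408²/2) = [5.257 + 10.7]·92.38 = 1478 Pa.
ΔP = 1478 Pa = 1.48 kPa.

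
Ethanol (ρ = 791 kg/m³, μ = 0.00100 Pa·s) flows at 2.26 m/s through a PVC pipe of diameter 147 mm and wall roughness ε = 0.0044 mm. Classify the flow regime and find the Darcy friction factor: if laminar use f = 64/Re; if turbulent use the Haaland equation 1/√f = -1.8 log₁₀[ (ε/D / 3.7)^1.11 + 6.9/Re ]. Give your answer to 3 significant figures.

Re = ρVD/μ = 791·2.26·0.147/0.001 = 2.628e+05.
Re > 4000 → turbulent. ε/D = 4.4e-06/0.147 = 2.99e-05; Haaland: 1/√f = -1.8 log₁₀[2.23e-06 + 2.63e-05] = 8.182, so f = 0.01494.

f ≈ 0.0149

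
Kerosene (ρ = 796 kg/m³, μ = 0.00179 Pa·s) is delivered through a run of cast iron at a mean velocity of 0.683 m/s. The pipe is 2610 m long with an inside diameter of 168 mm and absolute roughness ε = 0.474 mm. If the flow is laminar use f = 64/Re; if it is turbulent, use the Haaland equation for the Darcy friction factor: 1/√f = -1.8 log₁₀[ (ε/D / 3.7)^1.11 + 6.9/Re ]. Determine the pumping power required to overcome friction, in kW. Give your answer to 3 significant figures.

Reynolds number Re = ρVD/μ = 796 · 0.683 · 0.168 / 0.00179 = 5.103e+04.
Re > 4000 → turbulent. Relative roughness ε/D = 0.000474/0.168 = 0.00282. Haaland: 1/√f = -1.8 log₁₀[(0.00282/3.7)^1.11 + 6.9/5.103e+04] = -1.8 log₁₀[0.000346 + 0.000135] = 5.971, so f = 0.02804.
Darcy-Weisbach: ΔP = f(L/D)(ρV²/2) = 0.02804·(2610/0.168)·(796·0.683²/2) = 0.02804·1.554e+04·185.7 = 8.089e+04 Pa.
Q = V·A = 0.683·0.02217 = 0.01514 m³/s.
Pumping power P = QΔP = 0.01514·8.089e+04 = 1225 W = 1.22 kW.

P ≈ 1.22 kW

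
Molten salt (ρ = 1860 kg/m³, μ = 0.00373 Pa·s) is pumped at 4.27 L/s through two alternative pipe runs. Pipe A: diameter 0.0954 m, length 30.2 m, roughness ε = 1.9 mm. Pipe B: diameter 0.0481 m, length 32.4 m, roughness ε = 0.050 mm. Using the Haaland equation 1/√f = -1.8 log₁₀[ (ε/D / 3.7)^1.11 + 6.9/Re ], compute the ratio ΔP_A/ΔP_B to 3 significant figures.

ΔP_A/ΔP_B ≈ 0.0646

Pipe A: V = Q/A = 0.00427/0.007148 = 0.5974 m/s; Re = 2.842e+04; ε/D = 0.0199; Haaland → f = 0.04998; ΔP_A = f(L/D)(ρV²/2) = 5250 Pa.
Pipe B: V = Q/A = 0.00427/0.001817 = 2.35 m/s; Re = 5.636e+04; ε/D = 0.00104; Haaland → f = 0.02348; ΔP_B = f(L/D)(ρV²/2) = 8.121e+04 Pa.
ΔP_A/ΔP_B = 5250/8.121e+04 = 0.0646.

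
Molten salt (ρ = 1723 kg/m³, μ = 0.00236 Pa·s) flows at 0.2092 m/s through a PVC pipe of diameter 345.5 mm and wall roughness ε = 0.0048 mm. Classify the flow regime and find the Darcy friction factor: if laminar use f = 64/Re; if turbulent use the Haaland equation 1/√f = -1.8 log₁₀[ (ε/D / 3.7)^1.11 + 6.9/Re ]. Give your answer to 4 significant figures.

Re = ρVD/μ = 1723·0.2092·0.3455/0.00236 = 5.277e+04.
Re > 4000 → turbulent. ε/D = 4.8e-06/0.3455 = 1.39e-05; Haaland: 1/√f = -1.8 log₁₀[9.5e-07 + 0.000131] = 6.985, so f = 0.0205.

f ≈ 0.02050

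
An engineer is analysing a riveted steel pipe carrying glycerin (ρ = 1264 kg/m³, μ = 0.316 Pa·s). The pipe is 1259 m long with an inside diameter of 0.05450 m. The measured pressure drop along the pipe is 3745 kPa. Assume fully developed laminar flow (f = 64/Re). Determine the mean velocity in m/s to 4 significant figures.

For laminar flow, f = 64/Re with Re = ρVD/μ, so Darcy-Weisbach reduces to ΔP = 32μLV/D². Solving for V: V = ΔP·D²/(32μL) = 3.745e+06·(0.0545)²/(32·0.316·1259) = 0.8737 m/s.
Check: Re = ρVD/μ = 1264·0.8737·0.0545/0.316 = 190.5 < 2300, so the laminar assumption holds.

V ≈ 0.8737 m/s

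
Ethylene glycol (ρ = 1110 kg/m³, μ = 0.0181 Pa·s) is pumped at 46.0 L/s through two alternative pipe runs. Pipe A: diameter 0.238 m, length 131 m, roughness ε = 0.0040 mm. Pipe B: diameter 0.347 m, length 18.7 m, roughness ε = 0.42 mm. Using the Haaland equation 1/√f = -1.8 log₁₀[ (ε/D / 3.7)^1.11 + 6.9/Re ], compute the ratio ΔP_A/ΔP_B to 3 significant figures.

ΔP_A/ΔP_B ≈ 39.7

Pipe A: V = Q/A = 0.046/0.04449 = 1.034 m/s; Re = 1.509e+04; ε/D = 1.68e-05; Haaland → f = 0.02769; ΔP_A = f(L/D)(ρV²/2) = 9043 Pa.
Pipe B: V = Q/A = 0.046/0.09457 = 0.4864 m/s; Re = 1.035e+04; ε/D = 0.00121; Haaland → f = 0.0322; ΔP_B = f(L/D)(ρV²/2) = 227.9 Pa.
ΔP_A/ΔP_B = 9043/227.9 = 39.7.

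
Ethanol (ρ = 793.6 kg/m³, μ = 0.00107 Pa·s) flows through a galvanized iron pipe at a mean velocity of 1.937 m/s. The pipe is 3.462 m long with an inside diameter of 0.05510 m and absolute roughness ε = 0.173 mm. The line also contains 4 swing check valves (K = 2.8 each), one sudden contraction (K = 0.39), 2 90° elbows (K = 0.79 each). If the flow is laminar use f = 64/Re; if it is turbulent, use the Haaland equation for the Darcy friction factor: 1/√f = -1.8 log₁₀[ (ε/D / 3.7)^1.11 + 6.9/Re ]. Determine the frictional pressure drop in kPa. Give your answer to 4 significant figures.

ΔP ≈ 22.22 kPa

Reynolds number Re = ρVD/μ = 793.6 · 1.937 · 0.0551 / 0.00107 = 7.916e+04.
Re > 4000 → turbulent. Relative roughness ε/D = 0.000173/0.0551 = 0.00314. Haaland: 1/√f = -1.8 log₁₀[(0.00314/3.7)^1.11 + 6.9/7.916e+04] = -1.8 log₁₀[0.00039 + 8.72e-05] = 5.979, so f = 0.02798.
Total minor-loss coefficient ΣK = 4·2.8 + 1·0.39 + 2·0.79 = 13.2.
ΔP = [f·L/D + ΣK]·(ρV²/2) = [0.02798·3.462/0.0551 + 13.2]·(793.6·1.937²/2) = [1.758 + 13.2]·1489 = 2.222e+04 Pa.
ΔP = 2.222e+04 Pa = 22.22 kPa.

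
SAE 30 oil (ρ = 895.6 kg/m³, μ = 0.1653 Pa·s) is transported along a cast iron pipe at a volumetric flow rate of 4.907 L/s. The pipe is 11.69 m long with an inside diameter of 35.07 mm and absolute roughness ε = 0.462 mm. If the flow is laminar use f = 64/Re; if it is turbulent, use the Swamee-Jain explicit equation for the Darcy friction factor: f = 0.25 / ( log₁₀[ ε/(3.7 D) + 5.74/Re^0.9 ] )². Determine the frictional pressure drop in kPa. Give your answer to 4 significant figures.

ΔP ≈ 255.4 kPa

Q = 4.907 L/s = 4.907/1000 = 0.004907 m³/s.
Cross-sectional area A = πD²/4 = π(0.03507)²/4 = 0.000966 m²; mean velocity V = Q/A = 0.004907/0.000966 = 5.08 m/s.
Reynolds number Re = ρVD/μ = 895.6 · 5.08 · 0.03507 / 0.165 = 965.2.
Re < 2300 → laminar flow, so f = 64/Re = 64/965.2 = 0.06631 (the turbulent correlation is not needed).
Darcy-Weisbach: ΔP = f(L/D)(ρV²/2) = 0.06631·(11.69/0.03507)·(895.6·5.08²/2) = 0.06631·333.3·1.156e+04 = 2.554e+05 Pa.
ΔP = 2.554e+05 Pa = 255.4 kPa.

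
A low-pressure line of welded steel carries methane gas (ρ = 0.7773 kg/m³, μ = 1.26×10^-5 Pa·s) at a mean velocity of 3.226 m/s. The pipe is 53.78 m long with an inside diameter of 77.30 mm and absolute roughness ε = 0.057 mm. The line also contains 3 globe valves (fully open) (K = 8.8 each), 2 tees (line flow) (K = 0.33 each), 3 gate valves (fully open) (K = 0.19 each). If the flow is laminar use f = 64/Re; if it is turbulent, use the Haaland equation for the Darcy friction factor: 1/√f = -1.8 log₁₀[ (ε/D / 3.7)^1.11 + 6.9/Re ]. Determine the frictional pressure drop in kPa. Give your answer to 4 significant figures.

Reynolds number Re = ρVD/μ = 0.7773 · 3.226 · 0.0773 / 1.26e-05 = 1.538e+04.
Re > 4000 → turbulent. Relative roughness ε/D = 5.7e-05/0.0773 = 0.000737. Haaland: 1/√f = -1.8 log₁₀[(0.000737/3.7)^1.11 + 6.9/1.538e+04] = -1.8 log₁₀[7.81e-05 + 0.000449] = 5.901, so f = 0.02871.
Total minor-loss coefficient ΣK = 3·8.8 + 2·0.33 + 3·0.19 = 27.6.
ΔP = [f·L/D + ΣK]·(ρV²/2) = [0.02871·53.78/0.0773 + 27.6]·(0.7773·3.226²/2) = [19.98 + 27.6]·4.045 = 192.6 Pa.
ΔP = 192.6 Pa = 0.1926 kPa.

ΔP ≈ 0.1926 kPa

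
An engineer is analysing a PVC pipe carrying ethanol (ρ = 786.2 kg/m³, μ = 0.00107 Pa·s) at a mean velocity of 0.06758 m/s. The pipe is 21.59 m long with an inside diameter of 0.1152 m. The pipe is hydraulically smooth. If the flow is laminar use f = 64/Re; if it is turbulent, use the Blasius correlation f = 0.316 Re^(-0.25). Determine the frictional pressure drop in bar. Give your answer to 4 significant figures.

Reynolds number Re = ρVD/μ = 786.2 · 0.06758 · 0.1152 / 0.00107 = 5720.
Re > 4000 → turbulent. Smooth-pipe (Blasius): f = 0.316 Re^(-0.25) = 0.316/(5720)^0.25 = 0.03634.
Darcy-Weisbach: ΔP = f(L/D)(ρV²/2) = 0.03634·(21.59/0.1152)·(786.2·0.06758²/2) = 0.03634·187.4·1.795 = 12.23 Pa.
ΔP = 12.23 Pa = 1.223×10^-4 bar.

ΔP ≈ 1.223×10^-4 bar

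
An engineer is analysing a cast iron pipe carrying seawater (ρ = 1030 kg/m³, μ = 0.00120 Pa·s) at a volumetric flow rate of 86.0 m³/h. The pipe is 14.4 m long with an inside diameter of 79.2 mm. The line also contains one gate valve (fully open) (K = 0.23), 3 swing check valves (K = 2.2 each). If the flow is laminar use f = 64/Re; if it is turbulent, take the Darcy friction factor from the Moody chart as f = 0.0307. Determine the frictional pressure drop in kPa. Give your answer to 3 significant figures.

Q = 86.0 m³/h = 86.0/3600 = 0.02389 m³/s.
Cross-sectional area A = πD²/4 = π(0.0792)²/4 = 0.004927 m²; mean velocity V = Q/A = 0.02389/0.004927 = 4.849 m/s.
Reynolds number Re = ρVD/μ = 1030 · 4.849 · 0.0792 / 0.0012 = 3.296e+05.
Re > 4000 → turbulent; use the Moody-chart value f = 0.0307.
Total minor-loss coefficient ΣK = 1·0.23 + 3·2.2 = 6.83.
ΔP = [f·L/D + ΣK]·(ρV²/2) = [0.0307·14.4/0.0792 + 6.83]·(1030·4.849²/2) = [5.582 + 6.83]·1.211e+04 = 1.503e+05 Pa.
ΔP = 1.503e+05 Pa = 150 kPa.

ΔP ≈ 150 kPa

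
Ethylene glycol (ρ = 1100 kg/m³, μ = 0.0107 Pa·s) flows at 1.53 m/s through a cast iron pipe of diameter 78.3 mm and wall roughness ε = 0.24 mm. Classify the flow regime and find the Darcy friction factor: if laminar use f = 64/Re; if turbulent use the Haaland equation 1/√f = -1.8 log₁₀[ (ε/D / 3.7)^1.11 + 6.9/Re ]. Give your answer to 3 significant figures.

f ≈ 0.0337

Re = ρVD/μ = 1100·1.53·0.0783/0.0107 = 1.232e+04.
Re > 4000 → turbulent. ε/D = 0.00024/0.0783 = 0.00307; Haaland: 1/√f = -1.8 log₁₀[0.00038 + 0.00056] = 5.449, so f = 0.03369.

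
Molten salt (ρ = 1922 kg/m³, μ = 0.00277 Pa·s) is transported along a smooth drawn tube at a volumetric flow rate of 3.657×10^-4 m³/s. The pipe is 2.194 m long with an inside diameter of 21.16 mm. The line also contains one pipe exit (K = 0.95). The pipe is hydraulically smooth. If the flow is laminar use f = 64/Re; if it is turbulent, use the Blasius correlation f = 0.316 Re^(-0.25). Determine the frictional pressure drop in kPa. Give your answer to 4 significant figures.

ΔP ≈ 4.051 kPa

Cross-sectional area A = πD²/4 = π(0.02116)²/4 = 0.0003517 m²; mean velocity V = Q/A = 0.0003657/0.0003517 = 1.04 m/s.
Reynolds number Re = ρVD/μ = 1922 · 1.04 · 0.02116 / 0.00277 = 1.527e+04.
Re > 4000 → turbulent. Smooth-pipe (Blasius): f = 0.316 Re^(-0.25) = 0.316/(1.527e+04)^0.25 = 0.02843.
Total minor-loss coefficient ΣK = 1·0.95 = 0.95.
ΔP = [f·L/D + ΣK]·(ρV²/2) = [0.02843·2.194/0.02116 + 0.95]·(1922·1.04²/2) = [2.948 + 0.95]·1039 = 4051 Pa.
ΔP = 4051 Pa = 4.051 kPa.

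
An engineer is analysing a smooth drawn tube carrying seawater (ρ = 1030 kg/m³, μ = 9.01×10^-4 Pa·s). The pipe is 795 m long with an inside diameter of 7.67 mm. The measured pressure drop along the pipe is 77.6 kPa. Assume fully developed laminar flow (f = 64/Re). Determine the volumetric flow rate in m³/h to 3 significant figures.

Q ≈ 0.0331 m³/h

For laminar flow, f = 64/Re with Re = ρVD/μ, so Darcy-Weisbach reduces to ΔP = 32μLV/D². Solving for V: V = ΔP·D²/(32μL) = 7.76e+04·(0.00767)²/(32·0.000901·795) = 0.1992 m/s.
Check: Re = ρVD/μ = 1030·0.1992·0.00767/0.000901 = 1746 < 2300, so the laminar assumption holds.
Q = V·A = 0.1992·(π/4·0.00767²) = 9.202e-06 m³/s = 0.0331 m³/h.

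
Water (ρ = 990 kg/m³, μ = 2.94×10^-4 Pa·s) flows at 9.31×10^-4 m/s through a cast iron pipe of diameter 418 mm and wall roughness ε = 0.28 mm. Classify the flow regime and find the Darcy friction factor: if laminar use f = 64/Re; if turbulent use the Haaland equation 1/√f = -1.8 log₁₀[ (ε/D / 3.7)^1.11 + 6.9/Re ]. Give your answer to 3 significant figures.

Re = ρVD/μ = 990·0.000931·0.418/0.000294 = 1310.
Re < 2300 → laminar, so f = 64/Re = 0.04884 (roughness is irrelevant in laminar flow).

f ≈ 0.0488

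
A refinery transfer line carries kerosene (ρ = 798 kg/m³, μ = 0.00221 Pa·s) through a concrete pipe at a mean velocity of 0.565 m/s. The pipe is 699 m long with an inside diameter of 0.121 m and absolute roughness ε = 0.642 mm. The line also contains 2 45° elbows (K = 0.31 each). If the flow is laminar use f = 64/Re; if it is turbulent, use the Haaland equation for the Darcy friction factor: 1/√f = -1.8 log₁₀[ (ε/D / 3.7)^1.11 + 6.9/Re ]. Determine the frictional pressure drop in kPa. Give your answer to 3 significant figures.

Reynolds number Re = ρVD/μ = 798 · 0.565 · 0.121 / 0.00221 = 2.469e+04.
Re > 4000 → turbulent. Relative roughness ε/D = 0.000642/0.121 = 0.00531. Haaland: 1/√f = -1.8 log₁₀[(0.00531/3.7)^1.11 + 6.9/2.469e+04] = -1.8 log₁₀[0.000698 + 0.00028] = 5.418, so f = 0.03407.
Total minor-loss coefficient ΣK = 2·0.31 = 0.62.
ΔP = [f·L/D + ΣK]·(ρV²/2) = [0.03407·699/0.121 + 0.62]·(798·0.565²/2) = [196.8 + 0.62]·127.4 = 2.515e+04 Pa.
ΔP = 2.515e+04 Pa = 25.1 kPa.

ΔP ≈ 25.1 kPa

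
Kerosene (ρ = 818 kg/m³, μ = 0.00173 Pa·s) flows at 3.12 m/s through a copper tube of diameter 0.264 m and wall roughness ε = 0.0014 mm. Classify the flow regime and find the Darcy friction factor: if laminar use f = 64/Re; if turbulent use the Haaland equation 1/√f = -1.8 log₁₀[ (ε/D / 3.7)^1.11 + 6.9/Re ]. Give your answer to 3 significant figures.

Re = ρVD/μ = 818·3.12·0.264/0.00173 = 3.895e+05.
Re > 4000 → turbulent. ε/D = 1.4e-06/0.264 = 5.3e-06; Haaland: 1/√f = -1.8 log₁₀[3.26e-07 + 1.77e-05] = 8.539, so f = 0.01372.

f ≈ 0.0137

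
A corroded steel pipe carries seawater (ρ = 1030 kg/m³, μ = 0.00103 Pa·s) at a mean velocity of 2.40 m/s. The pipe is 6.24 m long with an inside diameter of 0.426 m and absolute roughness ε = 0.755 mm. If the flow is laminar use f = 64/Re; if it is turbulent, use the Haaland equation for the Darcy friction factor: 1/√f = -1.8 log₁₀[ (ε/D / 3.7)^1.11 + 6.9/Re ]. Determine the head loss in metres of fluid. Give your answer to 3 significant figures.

Reynolds number Re = ρVD/μ = 1030 · 2.4 · 0.426 / 0.00103 = 1.022e+06.
Re > 4000 → turbulent. Relative roughness ε/D = 0.000755/0.426 = 0.00177. Haaland: 1/√f = -1.8 log₁₀[(0.00177/3.7)^1.11 + 6.9/1.022e+06] = -1.8 log₁₀[0.000207 + 6.75e-06] = 6.608, so f = 0.0229.
Darcy-Weisbach: ΔP = f(L/D)(ρV²/2) = 0.0229·(6.24/0.426)·(1030·2.4²/2) = 0.0229·14.65·2966 = 995.2 Pa.
Head loss h_f = ΔP/(ρg) = 995.2/(1030·9.81) = 0.0985 m.

h_f ≈ 0.0985 m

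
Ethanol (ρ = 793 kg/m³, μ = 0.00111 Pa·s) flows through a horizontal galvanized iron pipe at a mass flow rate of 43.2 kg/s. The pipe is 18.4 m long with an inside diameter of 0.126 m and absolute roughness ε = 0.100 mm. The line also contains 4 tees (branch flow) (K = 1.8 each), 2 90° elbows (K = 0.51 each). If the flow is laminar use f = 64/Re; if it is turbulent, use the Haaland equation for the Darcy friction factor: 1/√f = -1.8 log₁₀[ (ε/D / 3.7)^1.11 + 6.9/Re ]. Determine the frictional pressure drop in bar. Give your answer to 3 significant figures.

ΔP ≈ 0.836 bar

A = πD²/4 = π(0.126)²/4 = 0.01247 m²; mean velocity V = ṁ/(ρA) = 43.2/(793 · 0.01247) = 4.369 m/s.
Reynolds number Re = ρVD/μ = 793 · 4.369 · 0.126 / 0.00111 = 3.933e+05.
Re > 4000 → turbulent. Relative roughness ε/D = 0.0001/0.126 = 0.000794. Haaland: 1/√f = -1.8 log₁₀[(0.000794/3.7)^1.11 + 6.9/3.933e+05] = -1.8 log₁₀[8.47e-05 + 1.75e-05] = 7.183, so f = 0.01938.
Total minor-loss coefficient ΣK = 4·1.8 + 2·0.51 = 8.22.
ΔP = [f·L/D + ΣK]·(ρV²/2) = [0.01938·18.4/0.126 + 8.22]·(793·4.369²/2) = [2.831 + 8.22]·7568 = 8.364e+04 Pa.
ΔP = 8.364e+04 Pa = 0.836 bar.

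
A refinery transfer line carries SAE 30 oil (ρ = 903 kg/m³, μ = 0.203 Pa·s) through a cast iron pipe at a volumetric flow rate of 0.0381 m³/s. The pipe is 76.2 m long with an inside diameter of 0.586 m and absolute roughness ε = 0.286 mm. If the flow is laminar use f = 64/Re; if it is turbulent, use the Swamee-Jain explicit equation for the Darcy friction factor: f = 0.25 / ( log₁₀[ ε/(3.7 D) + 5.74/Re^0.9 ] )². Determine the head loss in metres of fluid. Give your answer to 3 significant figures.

Cross-sectional area A = πD²/4 = π(0.586)²/4 = 0.2697 m²; mean velocity V = Q/A = 0.0381/0.2697 = 0.1413 m/s.
Reynolds number Re = ρVD/μ = 903 · 0.1413 · 0.586 / 0.203 = 368.2.
Re < 2300 → laminar flow, so f = 64/Re = 64/368.2 = 0.1738 (the turbulent correlation is not needed).
Darcy-Weisbach: ΔP = f(L/D)(ρV²/2) = 0.1738·(76.2/0.586)·(903·0.1413²/2) = 0.1738·130·9.01 = 203.6 Pa.
Head loss h_f = ΔP/(ρg) = 203.6/(903·9.81) = 0.0230 m.

h_f ≈ 0.0230 m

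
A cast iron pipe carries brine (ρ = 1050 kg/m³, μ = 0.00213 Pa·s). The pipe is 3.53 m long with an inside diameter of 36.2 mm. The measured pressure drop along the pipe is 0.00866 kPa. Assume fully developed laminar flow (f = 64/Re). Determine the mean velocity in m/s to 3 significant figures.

V ≈ 0.0472 m/s

For laminar flow, f = 64/Re with Re = ρVD/μ, so Darcy-Weisbach reduces to ΔP = 32μLV/D². Solving for V: V = ΔP·D²/(32μL) = 8.66·(0.0362)²/(32·0.00213·3.53) = 0.04717 m/s.
Check: Re = ρVD/μ = 1050·0.04717·0.0362/0.00213 = 841.7 < 2300, so the laminar assumption holds.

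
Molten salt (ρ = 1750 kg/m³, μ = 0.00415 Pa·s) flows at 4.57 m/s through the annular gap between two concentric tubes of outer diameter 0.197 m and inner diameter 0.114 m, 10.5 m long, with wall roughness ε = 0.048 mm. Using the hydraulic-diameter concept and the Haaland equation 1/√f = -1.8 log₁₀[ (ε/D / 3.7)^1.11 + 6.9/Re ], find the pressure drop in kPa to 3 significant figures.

ΔP ≈ 44.9 kPa

Hydraulic diameter D_h = 4A/P = D_o - D_i = 0.197 - 0.114 = 0.083 m.
Re = ρVD_h/μ = 1750·4.57·0.083/0.00415 = 1.6e+05.
ε/D_h = 4.8e-05/0.083 = 0.000578; Haaland gives 1/√f = -1.8 log₁₀[5.96e-05+4.31e-05] = 7.179, so f = 0.0194.
ΔP = f(L/D_h)(ρV²/2) = 0.0194·10.5/0.083·1.827e+04 = 4.486e+04 Pa.
ΔP = 44.9 kPa.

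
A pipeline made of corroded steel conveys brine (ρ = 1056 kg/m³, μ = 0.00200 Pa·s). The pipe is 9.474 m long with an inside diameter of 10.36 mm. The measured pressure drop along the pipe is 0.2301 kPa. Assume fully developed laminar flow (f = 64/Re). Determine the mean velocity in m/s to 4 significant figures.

V ≈ 0.04073 m/s

For laminar flow, f = 64/Re with Re = ρVD/μ, so Darcy-Weisbach reduces to ΔP = 32μLV/D². Solving for V: V = ΔP·D²/(32μL) = 230.1·(0.01036)²/(32·0.002·9.474) = 0.04073 m/s.
Check: Re = ρVD/μ = 1056·0.04073·0.01036/0.002 = 222.8 < 2300, so the laminar assumption holds.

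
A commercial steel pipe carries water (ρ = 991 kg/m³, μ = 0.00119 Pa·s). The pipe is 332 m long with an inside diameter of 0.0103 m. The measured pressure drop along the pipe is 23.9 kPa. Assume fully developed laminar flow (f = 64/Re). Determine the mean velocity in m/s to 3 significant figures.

For laminar flow, f = 64/Re with Re = ρVD/μ, so Darcy-Weisbach reduces to ΔP = 32μLV/D². Solving for V: V = ΔP·D²/(32μL) = 2.39e+04·(0.0103)²/(32·0.00119·332) = 0.2006 m/s.
Check: Re = ρVD/μ = 991·0.2006·0.0103/0.00119 = 1720 < 2300, so the laminar assumption holds.

V ≈ 0.201 m/s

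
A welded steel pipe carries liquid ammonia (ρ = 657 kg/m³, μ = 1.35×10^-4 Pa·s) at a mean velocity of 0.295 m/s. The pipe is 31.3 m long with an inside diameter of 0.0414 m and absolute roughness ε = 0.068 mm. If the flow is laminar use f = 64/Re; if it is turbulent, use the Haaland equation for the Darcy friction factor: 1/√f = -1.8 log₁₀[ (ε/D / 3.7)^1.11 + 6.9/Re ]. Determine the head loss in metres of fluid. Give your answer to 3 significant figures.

Reynolds number Re = ρVD/μ = 657 · 0.295 · 0.0414 / 0.000135 = 5.944e+04.
Re > 4000 → turbulent. Relative roughness ε/D = 6.8e-05/0.0414 = 0.00164. Haaland: 1/√f = -1.8 log₁₀[(0.00164/3.7)^1.11 + 6.9/5.944e+04] = -1.8 log₁₀[0.00019 + 0.000116] = 6.326, so f = 0.02499.
Darcy-Weisbach: ΔP = f(L/D)(ρV²/2) = 0.02499·(31.3/0.0414)·(657·0.295²/2) = 0.02499·756·28.59 = 540.1 Pa.
Head loss h_f = ΔP/(ρg) = 540.1/(657·9.81) = 0.0838 m.

h_f ≈ 0.0838 m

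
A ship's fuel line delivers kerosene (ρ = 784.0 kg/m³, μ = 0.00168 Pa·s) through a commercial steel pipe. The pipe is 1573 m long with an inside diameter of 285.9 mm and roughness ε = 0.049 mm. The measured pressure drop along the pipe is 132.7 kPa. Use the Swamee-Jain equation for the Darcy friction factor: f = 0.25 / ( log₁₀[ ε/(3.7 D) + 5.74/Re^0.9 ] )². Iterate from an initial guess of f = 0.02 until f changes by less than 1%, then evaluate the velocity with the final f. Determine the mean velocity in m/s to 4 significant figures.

V ≈ 1.939 m/s

Rearranging Darcy-Weisbach: V = √(2·ΔP·D/(f·L·ρ)). With ε/D = 4.9e-05/0.2859 = 0.000171, iterate starting from f = 0.02:
  f = 0.02 → V = √(2·1.327e+05·0.2859/(0.02·1573·784)) = 1.754 m/s; Re = ρVD/μ = 2.34e+05; f → 0.01658
  f = 0.01658 → V = 1.927 m/s; Re = 2.57e+05; f → 0.01638
  f = 0.01638 → V = 1.938 m/s; Re = 2.586e+05; f → 0.01637
Converged (Δf/f < 1%). With the final f = 0.01637: V = √(2·1.327e+05·0.2859/(0.01637·1573·784)) = 1.939 m/s.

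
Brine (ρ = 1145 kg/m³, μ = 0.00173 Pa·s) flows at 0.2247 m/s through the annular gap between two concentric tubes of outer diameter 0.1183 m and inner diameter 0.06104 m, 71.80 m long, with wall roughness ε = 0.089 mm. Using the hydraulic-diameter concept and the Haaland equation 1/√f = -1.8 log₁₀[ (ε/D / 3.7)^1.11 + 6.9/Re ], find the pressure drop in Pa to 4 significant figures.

ΔP ≈ 1239 Pa

Hydraulic diameter D_h = 4A/P = D_o - D_i = 0.1183 - 0.06104 = 0.05726 m.
Re = ρVD_h/μ = 1145·0.2247·0.05726/0.00173 = 8516.
ε/D_h = 8.9e-05/0.05726 = 0.00155; Haaland gives 1/√f = -1.8 log₁₀[0.000179+0.00081] = 5.409, so f = 0.03418.
ΔP = f(L/D_h)(ρV²/2) = 0.03418·71.8/0.05726·28.91 = 1239 Pa.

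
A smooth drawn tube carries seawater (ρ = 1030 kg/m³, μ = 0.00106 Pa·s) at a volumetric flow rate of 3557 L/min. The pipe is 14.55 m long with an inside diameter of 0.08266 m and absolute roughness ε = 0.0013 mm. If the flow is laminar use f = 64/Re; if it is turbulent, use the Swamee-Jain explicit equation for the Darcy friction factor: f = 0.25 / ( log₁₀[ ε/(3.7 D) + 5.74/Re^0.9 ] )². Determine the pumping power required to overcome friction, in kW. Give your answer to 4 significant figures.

P ≈ 8.000 kW

Q = 3557 L/min = 3557/60000 = 0.05928 m³/s.
Cross-sectional area A = πD²/4 = π(0.08266)²/4 = 0.005366 m²; mean velocity V = Q/A = 0.05928/0.005366 = 11.05 m/s.
Reynolds number Re = ρVD/μ = 1030 · 11.05 · 0.08266 / 0.00106 = 8.873e+05.
Re > 4000 → turbulent. Relative roughness ε/D = 1.3e-06/0.08266 = 1.57e-05. Swamee-Jain: f = 0.25/(log₁₀[1.57e-05/3.7 + 5.74/8.873e+05^0.9])² = 0.25/(log₁₀[4.25e-06 + 2.54e-05])² = 0.25/(-4.527)² = 0.0122.
Darcy-Weisbach: ΔP = f(L/D)(ρV²/2) = 0.0122·(14.55/0.08266)·(1030·11.05²/2) = 0.0122·176·6.285e+04 = 1.349e+05 Pa.
Pumping power P = QΔP = 0.05928·1.349e+05 = 7999.8 W = 8.000 kW.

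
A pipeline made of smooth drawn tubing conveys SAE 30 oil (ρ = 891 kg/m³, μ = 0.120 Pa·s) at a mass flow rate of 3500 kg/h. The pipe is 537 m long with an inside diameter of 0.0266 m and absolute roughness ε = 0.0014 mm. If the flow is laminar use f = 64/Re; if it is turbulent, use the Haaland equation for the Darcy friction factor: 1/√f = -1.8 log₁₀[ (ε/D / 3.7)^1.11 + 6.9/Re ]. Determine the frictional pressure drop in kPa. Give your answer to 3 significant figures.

ṁ = 3500 kg/h = 3500/3600 = 0.9722 kg/s.
A = πD²/4 = π(0.0266)²/4 = 0.0005557 m²; mean velocity V = ṁ/(ρA) = 0.9722/(891 · 0.0005557) = 1.964 m/s.
Reynolds number Re = ρVD/μ = 891 · 1.964 · 0.0266 / 0.12 = 387.8.
Re < 2300 → laminar flow, so f = 64/Re = 64/387.8 = 0.165 (the turbulent correlation is not needed).
Darcy-Weisbach: ΔP = f(L/D)(ρV²/2) = 0.165·(537/0.0266)·(891·1.964²/2) = 0.165·2.019e+04·1718 = 5.722e+06 Pa.
ΔP = 5.722e+06 Pa = 5720 kPa.

ΔP ≈ 5720 kPa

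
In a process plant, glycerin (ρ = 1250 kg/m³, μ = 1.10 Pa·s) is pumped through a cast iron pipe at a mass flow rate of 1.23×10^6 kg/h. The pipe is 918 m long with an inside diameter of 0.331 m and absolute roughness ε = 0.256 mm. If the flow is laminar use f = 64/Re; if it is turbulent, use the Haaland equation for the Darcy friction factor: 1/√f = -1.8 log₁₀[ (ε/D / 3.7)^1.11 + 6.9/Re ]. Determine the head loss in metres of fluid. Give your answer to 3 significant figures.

ṁ = 1.23×10^6 kg/h = 1.23×10^6/3600 = 341.7 kg/s.
A = πD²/4 = π(0.331)²/4 = 0.08605 m²; mean velocity V = ṁ/(ρA) = 341.7/(1250 · 0.08605) = 3.176 m/s.
Reynolds number Re = ρVD/μ = 1250 · 3.176 · 0.331 / 1.1 = 1195.
Re < 2300 → laminar flow, so f = 64/Re = 64/1195 = 0.05357 (the turbulent correlation is not needed).
Darcy-Weisbach: ΔP = f(L/D)(ρV²/2) = 0.05357·(918/0.331)·(1250·3.176²/2) = 0.05357·2773·6306 = 9.369e+05 Pa.
Head loss h_f = ΔP/(ρg) = 9.369e+05/(1250·9.81) = 76.4 m.

h_f ≈ 76.4 m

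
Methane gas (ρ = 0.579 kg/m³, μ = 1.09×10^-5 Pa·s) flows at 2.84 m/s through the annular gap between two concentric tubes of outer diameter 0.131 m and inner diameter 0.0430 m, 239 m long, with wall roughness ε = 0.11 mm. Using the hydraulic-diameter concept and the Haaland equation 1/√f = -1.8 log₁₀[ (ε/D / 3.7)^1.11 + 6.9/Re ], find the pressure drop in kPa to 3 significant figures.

ΔP ≈ 0.193 kPa

Hydraulic diameter D_h = 4A/P = D_o - D_i = 0.131 - 0.043 = 0.088 m.
Re = ρVD_h/μ = 0.579·2.84·0.088/1.09e-05 = 1.328e+04.
ε/D_h = 0.00011/0.088 = 0.00125; Haaland gives 1/√f = -1.8 log₁₀[0.00014+0.00052] = 5.725, so f = 0.03051.
ΔP = f(L/D_h)(ρV²/2) = 0.03051·239/0.088·2.335 = 193.5 Pa.
ΔP = 0.193 kPa.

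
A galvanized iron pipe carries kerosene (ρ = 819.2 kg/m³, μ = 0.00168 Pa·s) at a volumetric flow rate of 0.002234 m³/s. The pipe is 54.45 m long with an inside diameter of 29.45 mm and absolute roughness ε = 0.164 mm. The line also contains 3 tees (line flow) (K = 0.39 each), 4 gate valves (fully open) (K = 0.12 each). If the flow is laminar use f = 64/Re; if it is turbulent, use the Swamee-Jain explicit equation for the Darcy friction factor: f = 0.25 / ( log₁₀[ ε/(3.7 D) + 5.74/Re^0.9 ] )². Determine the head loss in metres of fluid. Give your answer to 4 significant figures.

Cross-sectional area A = πD²/4 = π(0.02945)²/4 = 0.0006812 m²; mean velocity V = Q/A = 0.002234/0.0006812 = 3.28 m/s.
Reynolds number Re = ρVD/μ = 819.2 · 3.28 · 0.02945 / 0.00168 = 4.71e+04.
Re > 4000 → turbulent. Relative roughness ε/D = 0.000164/0.02945 = 0.00557. Swamee-Jain: f = 0.25/(log₁₀[0.00557/3.7 + 5.74/4.71e+04^0.9])² = 0.25/(log₁₀[0.00151 + 0.000357])² = 0.25/(-2.73)² = 0.03355.
Total minor-loss coefficient ΣK = 3·0.39 + 4·0.12 = 1.65.
ΔP = [f·L/D + ΣK]·(ρV²/2) = [0.03355·54.45/0.02945 + 1.65]·(819.2·3.28²/2) = [62.02 + 1.65]·4406 = 2.805e+05 Pa.
Head loss h_f = ΔP/(ρg) = 2.805e+05/(819.2·9.81) = 34.91 m.

h_f ≈ 34.91 m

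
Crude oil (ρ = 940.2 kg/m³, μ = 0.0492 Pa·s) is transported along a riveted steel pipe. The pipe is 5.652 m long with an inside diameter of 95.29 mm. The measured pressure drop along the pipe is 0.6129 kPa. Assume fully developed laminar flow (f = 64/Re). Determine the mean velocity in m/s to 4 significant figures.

For laminar flow, f = 64/Re with Re = ρVD/μ, so Darcy-Weisbach reduces to ΔP = 32μLV/D². Solving for V: V = ΔP·D²/(32μL) = 612.9·(0.09529)²/(32·0.0492·5.652) = 0.6254 m/s.
Check: Re = ρVD/μ = 940.2·0.6254·0.09529/0.0492 = 1139 < 2300, so the laminar assumption holds.

V ≈ 0.6254 m/s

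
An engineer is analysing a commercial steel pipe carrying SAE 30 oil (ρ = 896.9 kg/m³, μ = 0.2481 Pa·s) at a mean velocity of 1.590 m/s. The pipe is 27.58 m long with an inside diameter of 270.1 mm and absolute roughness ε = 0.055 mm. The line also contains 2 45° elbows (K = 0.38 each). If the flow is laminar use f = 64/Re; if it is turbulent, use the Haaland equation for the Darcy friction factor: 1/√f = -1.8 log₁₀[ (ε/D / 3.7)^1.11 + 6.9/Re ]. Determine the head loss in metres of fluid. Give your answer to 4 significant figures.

h_f ≈ 0.6403 m

Reynolds number Re = ρVD/μ = 896.9 · 1.59 · 0.2701 / 0.248 = 1553.
Re < 2300 → laminar flow, so f = 64/Re = 64/1553 = 0.04122 (the turbulent correlation is not needed).
Total minor-loss coefficient ΣK = 2·0.38 = 0.76.
ΔP = [f·L/D + ΣK]·(ρV²/2) = [0.04122·27.58/0.2701 + 0.76]·(896.9·1.59²/2) = [4.209 + 0.76]·1134 = 5634 Pa.
Head loss h_f = ΔP/(ρg) = 5634/(896.9·9.81) = 0.6403 m.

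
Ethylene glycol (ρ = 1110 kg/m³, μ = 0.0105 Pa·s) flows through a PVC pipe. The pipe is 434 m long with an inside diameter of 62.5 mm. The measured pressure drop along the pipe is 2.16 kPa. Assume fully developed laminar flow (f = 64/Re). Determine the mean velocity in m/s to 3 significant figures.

V ≈ 0.0579 m/s

For laminar flow, f = 64/Re with Re = ρVD/μ, so Darcy-Weisbach reduces to ΔP = 32μLV/D². Solving for V: V = ΔP·D²/(32μL) = 2160·(0.0625)²/(32·0.0105·434) = 0.05786 m/s.
Check: Re = ρVD/μ = 1110·0.05786·0.0625/0.0105 = 382.3 < 2300, so the laminar assumption holds.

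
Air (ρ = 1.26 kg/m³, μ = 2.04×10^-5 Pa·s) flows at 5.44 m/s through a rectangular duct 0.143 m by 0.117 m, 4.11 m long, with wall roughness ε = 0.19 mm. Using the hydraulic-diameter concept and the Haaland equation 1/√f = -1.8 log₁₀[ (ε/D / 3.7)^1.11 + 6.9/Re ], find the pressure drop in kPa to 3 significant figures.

ΔP ≈ 0.0151 kPa

Hydraulic diameter D_h = 4A/P = 4·(0.143·0.117)/(2·(0.143+0.117)) = 0.06692/0.52 = 0.1287 m.
Re = ρVD_h/μ = 1.26·5.44·0.1287/2.04e-05 = 4.324e+04.
ε/D_h = 0.00019/0.1287 = 0.00148; Haaland gives 1/√f = -1.8 log₁₀[0.000169+0.00016] = 6.271, so f = 0.02543.
ΔP = f(L/D_h)(ρV²/2) = 0.02543·4.11/0.1287·18.64 = 15.14 Pa.
ΔP = 0.0151 kPa.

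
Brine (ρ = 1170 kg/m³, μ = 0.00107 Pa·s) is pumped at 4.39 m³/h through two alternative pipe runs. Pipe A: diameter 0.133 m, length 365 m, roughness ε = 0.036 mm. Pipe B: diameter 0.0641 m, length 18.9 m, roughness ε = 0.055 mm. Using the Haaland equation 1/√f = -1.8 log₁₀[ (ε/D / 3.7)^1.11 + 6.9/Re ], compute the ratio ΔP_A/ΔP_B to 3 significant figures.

ΔP_A/ΔP_B ≈ 0.568

Pipe A: V = Q/A = 0.001219/0.01389 = 0.08777 m/s; Re = 1.277e+04; ε/D = 0.000271; Haaland → f = 0.02927; ΔP_A = f(L/D)(ρV²/2) = 362.1 Pa.
Pipe B: V = Q/A = 0.001219/0.003227 = 0.3779 m/s; Re = 2.649e+04; ε/D = 0.000858; Haaland → f = 0.0259; ΔP_B = f(L/D)(ρV²/2) = 637.8 Pa.
ΔP_A/ΔP_B = 362.1/637.8 = 0.568.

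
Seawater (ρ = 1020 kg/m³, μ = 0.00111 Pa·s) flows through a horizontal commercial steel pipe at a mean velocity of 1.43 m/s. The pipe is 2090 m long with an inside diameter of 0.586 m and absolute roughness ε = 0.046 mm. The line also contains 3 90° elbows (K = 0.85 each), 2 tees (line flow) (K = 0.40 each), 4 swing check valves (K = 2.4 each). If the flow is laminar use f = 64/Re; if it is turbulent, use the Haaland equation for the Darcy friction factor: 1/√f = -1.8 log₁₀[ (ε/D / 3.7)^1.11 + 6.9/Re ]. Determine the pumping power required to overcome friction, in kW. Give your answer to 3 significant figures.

Reynolds number Re = ρVD/μ = 1020 · 1.43 · 0.586 / 0.00111 = 7.7e+05.
Re > 4000 → turbulent. Relative roughness ε/D = 4.6e-05/0.586 = 7.85e-05. Haaland: 1/√f = -1.8 log₁₀[(7.85e-05/3.7)^1.11 + 6.9/7.7e+05] = -1.8 log₁₀[6.5e-06 + 8.96e-06] = 8.66, so f = 0.01334.
Total minor-loss coefficient ΣK = 3·0.85 + 2·0.4 + 4·2.4 = 12.9.
ΔP = [f·L/D + ΣK]·(ρV²/2) = [0.01334·2090/0.586 + 12.9]·(1020·1.43²/2) = [47.56 + 12.9]·1043 = 6.311e+04 Pa.
Q = V·A = 1.43·0.2697 = 0.3857 m³/s.
Pumping power P = QΔP = 0.3857·6.311e+04 = 24340 W = 24.3 kW.

P ≈ 24.3 kW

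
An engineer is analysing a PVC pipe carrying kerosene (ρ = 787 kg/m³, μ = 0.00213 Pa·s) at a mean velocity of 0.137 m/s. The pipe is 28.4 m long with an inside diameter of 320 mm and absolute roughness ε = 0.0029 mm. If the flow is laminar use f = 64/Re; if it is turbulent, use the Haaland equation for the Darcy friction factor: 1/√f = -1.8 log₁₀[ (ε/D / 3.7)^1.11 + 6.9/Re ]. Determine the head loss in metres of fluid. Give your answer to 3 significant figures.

h_f ≈ 0.00231 m

Reynolds number Re = ρVD/μ = 787 · 0.137 · 0.32 / 0.00213 = 1.62e+04.
Re > 4000 → turbulent. Relative roughness ε/D = 2.9e-06/0.32 = 9.06e-06. Haaland: 1/√f = -1.8 log₁₀[(9.06e-06/3.7)^1.11 + 6.9/1.62e+04] = -1.8 log₁₀[5.91e-07 + 0.000426] = 6.066, so f = 0.02718.
Darcy-Weisbach: ΔP = f(L/D)(ρV²/2) = 0.02718·(28.4/0.32)·(787·0.137²/2) = 0.02718·88.75·7.386 = 17.81 Pa.
Head loss h_f = ΔP/(ρg) = 17.81/(787·9.81) = 0.00231 m.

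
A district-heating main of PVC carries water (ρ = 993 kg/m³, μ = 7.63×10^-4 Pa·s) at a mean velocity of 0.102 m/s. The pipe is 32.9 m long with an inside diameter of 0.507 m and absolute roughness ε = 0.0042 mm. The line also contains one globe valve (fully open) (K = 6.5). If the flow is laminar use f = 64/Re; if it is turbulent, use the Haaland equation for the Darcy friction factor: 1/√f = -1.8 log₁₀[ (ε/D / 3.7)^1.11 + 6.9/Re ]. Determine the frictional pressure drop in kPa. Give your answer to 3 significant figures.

ΔP ≈ 0.0401 kPa

Reynolds number Re = ρVD/μ = 993 · 0.102 · 0.507 / 0.000763 = 6.73e+04.
Re > 4000 → turbulent. Relative roughness ε/D = 4.2e-06/0.507 = 8.28e-06. Haaland: 1/√f = -1.8 log₁₀[(8.28e-06/3.7)^1.11 + 6.9/6.73e+04] = -1.8 log₁₀[5.35e-07 + 0.000103] = 7.176, so f = 0.01942.
Total minor-loss coefficient ΣK = 1·6.5 = 6.5.
ΔP = [f·L/D + ΣK]·(ρV²/2) = [0.01942·32.9/0.507 + 6.5]·(993·0.102²/2) = [1.26 + 6.5]·5.166 = 40.08 Pa.
ΔP = 40.08 Pa = 0.0401 kPa.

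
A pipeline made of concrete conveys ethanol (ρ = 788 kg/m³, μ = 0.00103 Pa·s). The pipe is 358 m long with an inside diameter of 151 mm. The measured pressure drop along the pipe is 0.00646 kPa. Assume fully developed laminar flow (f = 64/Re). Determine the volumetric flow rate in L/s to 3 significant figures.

For laminar flow, f = 64/Re with Re = ρVD/μ, so Darcy-Weisbach reduces to ΔP = 32μLV/D². Solving for V: V = ΔP·D²/(32μL) = 6.46·(0.151)²/(32·0.00103·358) = 0.01248 m/s.
Check: Re = ρVD/μ = 788·0.01248·0.151/0.00103 = 1442 < 2300, so the laminar assumption holds.
Q = V·A = 0.01248·(π/4·0.151²) = 0.0002235 m³/s = 0.224 L/s.

Q ≈ 0.224 L/s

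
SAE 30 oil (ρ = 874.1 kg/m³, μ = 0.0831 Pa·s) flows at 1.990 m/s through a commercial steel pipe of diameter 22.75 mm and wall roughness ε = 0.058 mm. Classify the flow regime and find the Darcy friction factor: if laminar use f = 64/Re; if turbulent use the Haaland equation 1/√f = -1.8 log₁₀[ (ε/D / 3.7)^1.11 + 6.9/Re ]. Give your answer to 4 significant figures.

f ≈ 0.1344

Re = ρVD/μ = 874.1·1.99·0.02275/0.0831 = 476.2.
Re < 2300 → laminar, so f = 64/Re = 0.1344 (roughness is irrelevant in laminar flow).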